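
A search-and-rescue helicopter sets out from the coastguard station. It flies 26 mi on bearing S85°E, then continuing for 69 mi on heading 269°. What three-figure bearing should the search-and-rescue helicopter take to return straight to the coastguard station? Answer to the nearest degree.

085°

Leg 1 (S85°E, 26 mi): east 26 sin 95° = 25.90, north 26 cos 95° = -2.27
Leg 2 (269°, 69 mi): east 69 sin 269° = -68.99, north 69 cos 269° = -1.20
Net displacement: -43.09 east, -3.47 north. Direction back to start is (43.09, 3.47): bearing = atan2(43.09, 3.47) mod 360° = 85.40° ≈ 085°.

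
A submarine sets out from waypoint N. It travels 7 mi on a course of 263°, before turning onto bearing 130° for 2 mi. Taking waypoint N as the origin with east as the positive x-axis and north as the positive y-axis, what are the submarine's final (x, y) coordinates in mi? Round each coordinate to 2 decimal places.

(-5.42, -2.14)

Leg 1 (263°, 7 mi): east 7 sin 263° = -6.95, north 7 cos 263° = -0.85
Leg 2 (130°, 2 mi): east 2 sin 130° = 1.53, north 2 cos 130° = -1.29
Summing: -5.42 mi east, -2.14 mi north → (-5.42, -2.14).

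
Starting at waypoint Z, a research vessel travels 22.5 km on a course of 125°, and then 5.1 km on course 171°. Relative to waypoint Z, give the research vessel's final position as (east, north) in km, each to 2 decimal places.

(19.23, -17.94)

Leg 1 (125°, 22.5 km): east 22.5 sin 125° = 18.43, north 22.5 cos 125° = -12.91
Leg 2 (171°, 5.1 km): east 5.1 sin 171° = 0.80, north 5.1 cos 171° = -5.04
Summing: 19.23 km east, -17.94 km north → (19.23, -17.94).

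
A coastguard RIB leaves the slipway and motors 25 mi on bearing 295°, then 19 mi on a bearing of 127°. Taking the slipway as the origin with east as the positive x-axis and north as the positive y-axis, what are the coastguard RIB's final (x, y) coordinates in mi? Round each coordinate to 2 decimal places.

Leg 1 (295°, 25 mi): east 25 sin 295° = -22.66, north 25 cos 295° = 10.57
Leg 2 (127°, 19 mi): east 19 sin 127° = 15.17, north 19 cos 127° = -11.43
Summing: -7.48 mi east, -0.87 mi north → (-7.48, -0.87).

(-7.48, -0.87)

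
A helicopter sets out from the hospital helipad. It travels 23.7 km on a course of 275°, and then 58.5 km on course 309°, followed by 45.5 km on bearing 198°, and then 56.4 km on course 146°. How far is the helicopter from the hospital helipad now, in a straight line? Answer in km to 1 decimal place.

72.7 km

Leg 1 (275°, 23.7 km): east 23.7 sin 275° = -23.61, north 23.7 cos 275° = 2.07
Leg 2 (309°, 58.5 km): east 58.5 sin 309° = -45.46, north 58.5 cos 309° = 36.82
Leg 3 (198°, 45.5 km): east 45.5 sin 198° = -14.06, north 45.5 cos 198° = -43.27
Leg 4 (146°, 56.4 km): east 56.4 sin 146° = 31.54, north 56.4 cos 146° = -46.76
Net: -51.59 east, -51.15 north. Distance = √((-51.59)² + (-51.15)²) = 72.652 km.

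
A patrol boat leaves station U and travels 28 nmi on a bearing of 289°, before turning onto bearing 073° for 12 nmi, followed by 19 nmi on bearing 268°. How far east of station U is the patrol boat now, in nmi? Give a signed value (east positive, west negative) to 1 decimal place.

Leg 1 (289°, 28 nmi): east 28 sin 289° = -26.47, north 28 cos 289° = 9.12
Leg 2 (073°, 12 nmi): east 12 sin 73° = 11.48, north 12 cos 73° = 3.51
Leg 3 (268°, 19 nmi): east 19 sin 268° = -18.99, north 19 cos 268° = -0.66
Net east component: -33.99 nmi.

-34.0 nmi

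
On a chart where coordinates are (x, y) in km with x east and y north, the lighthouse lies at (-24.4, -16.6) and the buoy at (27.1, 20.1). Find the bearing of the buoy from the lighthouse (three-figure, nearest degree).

055°

Δeast = 27.1 − -24.4 = 51.50; Δnorth = 20.1 − -16.6 = 36.70.
Bearing = atan2(Δeast, Δnorth) mod 360° = 54.53° ≈ 055°.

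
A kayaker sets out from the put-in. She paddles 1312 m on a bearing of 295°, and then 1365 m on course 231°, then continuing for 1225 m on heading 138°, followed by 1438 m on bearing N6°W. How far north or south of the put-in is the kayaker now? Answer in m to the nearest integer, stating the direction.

Leg 1 (295°, 1312 m): east 1312 sin 295° = -1189.08, north 1312 cos 295° = 554.48
Leg 2 (231°, 1365 m): east 1365 sin 231° = -1060.80, north 1365 cos 231° = -859.02
Leg 3 (138°, 1225 m): east 1225 sin 138° = 819.68, north 1225 cos 138° = -910.35
Leg 4 (N6°W, 1438 m): east 1438 sin 354° = -150.31, north 1438 cos 354° = 1430.12
Net north component: 215.22 m.

215 m north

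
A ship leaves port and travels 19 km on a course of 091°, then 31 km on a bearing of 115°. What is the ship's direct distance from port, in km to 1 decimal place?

Leg 1 (091°, 19 km): east 19 sin 91° = 19.00, north 19 cos 91° = -0.33
Leg 2 (115°, 31 km): east 31 sin 115° = 28.10, north 31 cos 115° = -13.10
Net: 47.09 east, -13.43 north. Distance = √((47.09)² + (-13.43)²) = 48.971 km.

49.0 km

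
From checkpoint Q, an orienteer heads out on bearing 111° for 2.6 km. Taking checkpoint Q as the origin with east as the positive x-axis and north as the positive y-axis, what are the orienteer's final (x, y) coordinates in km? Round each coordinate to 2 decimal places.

Leg 1 (111°, 2.6 km): east 2.6 sin 111° = 2.43, north 2.6 cos 111° = -0.93
Summing: 2.43 km east, -0.93 km north → (2.43, -0.93).

(2.43, -0.93)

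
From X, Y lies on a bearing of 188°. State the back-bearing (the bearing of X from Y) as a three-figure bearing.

Back-bearing = 188° − 180° = 008°.

008°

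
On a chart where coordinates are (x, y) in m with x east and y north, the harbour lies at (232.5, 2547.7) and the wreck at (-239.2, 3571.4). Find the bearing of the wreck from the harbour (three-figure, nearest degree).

335°

Δeast = -239.2 − 232.5 = -471.70; Δnorth = 3571.4 − 2547.7 = 1023.70.
Bearing = atan2(Δeast, Δnorth) mod 360° = 335.26° ≈ 335°.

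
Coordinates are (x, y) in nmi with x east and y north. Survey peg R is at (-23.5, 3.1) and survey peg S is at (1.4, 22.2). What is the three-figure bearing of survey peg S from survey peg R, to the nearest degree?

Δeast = 1.4 − -23.5 = 24.90; Δnorth = 22.2 − 3.1 = 19.10.
Bearing = atan2(Δeast, Δnorth) mod 360° = 52.51° ≈ 053°.

053°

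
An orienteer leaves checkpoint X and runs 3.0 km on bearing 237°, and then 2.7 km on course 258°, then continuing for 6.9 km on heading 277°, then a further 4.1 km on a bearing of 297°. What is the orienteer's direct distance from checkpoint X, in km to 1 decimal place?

15.7 km

Leg 1 (237°, 3.0 km): east 3.0 sin 237° = -2.52, north 3.0 cos 237° = -1.63
Leg 2 (258°, 2.7 km): east 2.7 sin 258° = -2.64, north 2.7 cos 258° = -0.56
Leg 3 (277°, 6.9 km): east 6.9 sin 277° = -6.85, north 6.9 cos 277° = 0.84
Leg 4 (297°, 4.1 km): east 4.1 sin 297° = -3.65, north 4.1 cos 297° = 1.86
Net: -15.66 east, 0.51 north. Distance = √((-15.66)² + (0.51)²) = 15.667 km.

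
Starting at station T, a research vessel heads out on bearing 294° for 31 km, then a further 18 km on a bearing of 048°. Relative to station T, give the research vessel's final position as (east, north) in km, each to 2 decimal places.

(-14.94, 24.65)

Leg 1 (294°, 31 km): east 31 sin 294° = -28.32, north 31 cos 294° = 12.61
Leg 2 (048°, 18 km): east 18 sin 48° = 13.38, north 18 cos 48° = 12.04
Summing: -14.94 km east, 24.65 km north → (-14.94, 24.65).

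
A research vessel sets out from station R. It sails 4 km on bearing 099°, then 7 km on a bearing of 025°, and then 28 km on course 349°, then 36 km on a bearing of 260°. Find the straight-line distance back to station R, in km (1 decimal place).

43.3 km

Leg 1 (099°, 4 km): east 4 sin 99° = 3.95, north 4 cos 99° = -0.63
Leg 2 (025°, 7 km): east 7 sin 25° = 2.96, north 7 cos 25° = 6.34
Leg 3 (349°, 28 km): east 28 sin 349° = -5.34, north 28 cos 349° = 27.49
Leg 4 (260°, 36 km): east 36 sin 260° = -35.45, north 36 cos 260° = -6.25
Net: -33.89 east, 26.95 north. Distance = √((-33.89)² + (26.95)²) = 43.298 km.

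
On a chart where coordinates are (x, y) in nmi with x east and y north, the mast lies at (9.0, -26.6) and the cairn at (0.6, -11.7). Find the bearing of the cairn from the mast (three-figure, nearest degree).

331°

Δeast = 0.6 − 9.0 = -8.40; Δnorth = -11.7 − -26.6 = 14.90.
Bearing = atan2(Δeast, Δnorth) mod 360° = 330.59° ≈ 331°.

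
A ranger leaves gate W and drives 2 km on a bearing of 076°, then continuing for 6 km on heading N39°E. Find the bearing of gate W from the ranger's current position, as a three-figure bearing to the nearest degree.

228°

Leg 1 (076°, 2 km): east 2 sin 76° = 1.94, north 2 cos 76° = 0.48
Leg 2 (N39°E, 6 km): east 6 sin 39° = 3.78, north 6 cos 39° = 4.66
Net displacement: 5.72 east, 5.15 north. Direction back to start is (-5.72, -5.15): bearing = atan2(-5.72, -5.15) mod 360° = 228.00° ≈ 228°.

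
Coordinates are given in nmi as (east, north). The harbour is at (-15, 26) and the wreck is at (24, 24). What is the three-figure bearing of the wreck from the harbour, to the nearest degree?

093°

Δeast = 24 − -15 = 39.00; Δnorth = 24 − 26 = -2.00.
Bearing = atan2(Δeast, Δnorth) mod 360° = 92.94° ≈ 093°.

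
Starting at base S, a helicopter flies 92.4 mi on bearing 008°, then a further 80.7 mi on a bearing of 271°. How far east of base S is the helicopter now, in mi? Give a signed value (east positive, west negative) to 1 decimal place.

Leg 1 (008°, 92.4 mi): east 92.4 sin 8° = 12.86, north 92.4 cos 8° = 91.50
Leg 2 (271°, 80.7 mi): east 80.7 sin 271° = -80.69, north 80.7 cos 271° = 1.41
Net east component: -67.83 mi.

-67.8 mi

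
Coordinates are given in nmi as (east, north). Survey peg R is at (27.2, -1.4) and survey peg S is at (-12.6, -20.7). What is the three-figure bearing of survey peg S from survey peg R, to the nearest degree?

244°

Δeast = -12.6 − 27.2 = -39.80; Δnorth = -20.7 − -1.4 = -19.30.
Bearing = atan2(Δeast, Δnorth) mod 360° = 244.13° ≈ 244°.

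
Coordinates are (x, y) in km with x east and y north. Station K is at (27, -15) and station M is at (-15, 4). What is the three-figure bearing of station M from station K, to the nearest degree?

294°

Δeast = -15 − 27 = -42.00; Δnorth = 4 − -15 = 19.00.
Bearing = atan2(Δeast, Δnorth) mod 360° = 294.34° ≈ 294°.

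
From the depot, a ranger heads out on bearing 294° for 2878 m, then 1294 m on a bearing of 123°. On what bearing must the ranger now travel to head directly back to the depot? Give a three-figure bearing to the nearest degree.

107°

Leg 1 (294°, 2878 m): east 2878 sin 294° = -2629.18, north 2878 cos 294° = 1170.59
Leg 2 (123°, 1294 m): east 1294 sin 123° = 1085.24, north 1294 cos 123° = -704.76
Net displacement: -1543.94 east, 465.83 north. Direction back to start is (1543.94, -465.83): bearing = atan2(1543.94, -465.83) mod 360° = 106.79° ≈ 107°.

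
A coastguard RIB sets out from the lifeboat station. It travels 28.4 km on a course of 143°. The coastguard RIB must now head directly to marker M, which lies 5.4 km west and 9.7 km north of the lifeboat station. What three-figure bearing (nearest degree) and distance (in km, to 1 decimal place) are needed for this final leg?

Leg 1 (143°, 28.4 km): east 28.4 sin 143° = 17.09, north 28.4 cos 143° = -22.68
Current position: (17.09, -22.68). Target: (-5.4, 9.7). Remaining: Δeast = -22.49, Δnorth = 32.38.
Bearing = atan2(-22.49, 32.38) mod 360° = 325.22°; distance = √((-22.49)² + (32.38)²) = 39.426 km.

325°, 39.4 km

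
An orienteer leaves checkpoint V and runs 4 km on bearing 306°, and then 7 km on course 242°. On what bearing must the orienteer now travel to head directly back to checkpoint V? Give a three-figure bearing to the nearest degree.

Leg 1 (306°, 4 km): east 4 sin 306° = -3.24, north 4 cos 306° = 2.35
Leg 2 (242°, 7 km): east 7 sin 242° = -6.18, north 7 cos 242° = -3.29
Net displacement: -9.42 east, -0.94 north. Direction back to start is (9.42, 0.94): bearing = atan2(9.42, 0.94) mod 360° = 84.33° ≈ 084°.

084°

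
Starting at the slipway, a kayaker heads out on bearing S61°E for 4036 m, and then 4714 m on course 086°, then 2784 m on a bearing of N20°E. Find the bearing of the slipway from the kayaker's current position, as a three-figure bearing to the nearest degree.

Leg 1 (S61°E, 4036 m): east 4036 sin 119° = 3529.97, north 4036 cos 119° = -1956.69
Leg 2 (086°, 4714 m): east 4714 sin 86° = 4702.52, north 4714 cos 86° = 328.83
Leg 3 (N20°E, 2784 m): east 2784 sin 20° = 952.18, north 2784 cos 20° = 2616.10
Net displacement: 9184.67 east, 988.24 north. Direction back to start is (-9184.67, -988.24): bearing = atan2(-9184.67, -988.24) mod 360° = 263.86° ≈ 264°.

264°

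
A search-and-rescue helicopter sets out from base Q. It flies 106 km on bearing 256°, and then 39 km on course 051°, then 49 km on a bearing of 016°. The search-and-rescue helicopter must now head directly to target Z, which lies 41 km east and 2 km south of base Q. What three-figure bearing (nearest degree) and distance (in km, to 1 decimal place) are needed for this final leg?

116°, 111.0 km

Leg 1 (256°, 106 km): east 106 sin 256° = -102.85, north 106 cos 256° = -25.64
Leg 2 (051°, 39 km): east 39 sin 51° = 30.31, north 39 cos 51° = 24.54
Leg 3 (016°, 49 km): east 49 sin 16° = 13.51, north 49 cos 16° = 47.10
Current position: (-59.04, 46.00). Target: (41, -2). Remaining: Δeast = 100.04, Δnorth = -48.00.
Bearing = atan2(100.04, -48.00) mod 360° = 115.63°; distance = √((100.04)² + (-48.00)²) = 110.957 km.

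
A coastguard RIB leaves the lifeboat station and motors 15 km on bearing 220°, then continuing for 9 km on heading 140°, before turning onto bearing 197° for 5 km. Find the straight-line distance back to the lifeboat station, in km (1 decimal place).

Leg 1 (220°, 15 km): east 15 sin 220° = -9.64, north 15 cos 220° = -11.49
Leg 2 (140°, 9 km): east 9 sin 140° = 5.79, north 9 cos 140° = -6.89
Leg 3 (197°, 5 km): east 5 sin 197° = -1.46, north 5 cos 197° = -4.78
Net: -5.32 east, -23.17 north. Distance = √((-5.32)² + (-23.17)²) = 23.769 km.

23.8 km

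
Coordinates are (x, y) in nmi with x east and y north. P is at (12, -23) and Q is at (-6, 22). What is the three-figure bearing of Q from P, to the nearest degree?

338°

Δeast = -6 − 12 = -18.00; Δnorth = 22 − -23 = 45.00.
Bearing = atan2(Δeast, Δnorth) mod 360° = 338.20° ≈ 338°.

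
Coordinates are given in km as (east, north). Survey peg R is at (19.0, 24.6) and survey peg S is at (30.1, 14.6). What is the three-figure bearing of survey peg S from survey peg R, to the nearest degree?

132°

Δeast = 30.1 − 19.0 = 11.10; Δnorth = 14.6 − 24.6 = -10.00.
Bearing = atan2(Δeast, Δnorth) mod 360° = 132.02° ≈ 132°.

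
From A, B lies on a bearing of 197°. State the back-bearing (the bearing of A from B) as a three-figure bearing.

017°

Back-bearing = 197° − 180° = 017°.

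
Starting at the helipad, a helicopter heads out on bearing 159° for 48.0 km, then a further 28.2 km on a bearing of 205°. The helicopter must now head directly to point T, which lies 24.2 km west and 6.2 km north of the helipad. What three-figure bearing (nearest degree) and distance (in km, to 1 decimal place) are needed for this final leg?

339°, 82.1 km

Leg 1 (159°, 48.0 km): east 48.0 sin 159° = 17.20, north 48.0 cos 159° = -44.81
Leg 2 (205°, 28.2 km): east 28.2 sin 205° = -11.92, north 28.2 cos 205° = -25.56
Current position: (5.28, -70.37). Target: (-24.2, 6.2). Remaining: Δeast = -29.48, Δnorth = 76.57.
Bearing = atan2(-29.48, 76.57) mod 360° = 338.94°; distance = √((-29.48)² + (76.57)²) = 82.050 km.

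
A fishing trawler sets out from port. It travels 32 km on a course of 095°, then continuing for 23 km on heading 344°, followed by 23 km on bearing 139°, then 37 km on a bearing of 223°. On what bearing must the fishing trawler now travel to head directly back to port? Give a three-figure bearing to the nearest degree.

Leg 1 (095°, 32 km): east 32 sin 95° = 31.88, north 32 cos 95° = -2.79
Leg 2 (344°, 23 km): east 23 sin 344° = -6.34, north 23 cos 344° = 22.11
Leg 3 (139°, 23 km): east 23 sin 139° = 15.09, north 23 cos 139° = -17.36
Leg 4 (223°, 37 km): east 37 sin 223° = -25.23, north 37 cos 223° = -27.06
Net displacement: 15.39 east, -25.10 north. Direction back to start is (-15.39, 25.10): bearing = atan2(-15.39, 25.10) mod 360° = 328.48° ≈ 328°.

328°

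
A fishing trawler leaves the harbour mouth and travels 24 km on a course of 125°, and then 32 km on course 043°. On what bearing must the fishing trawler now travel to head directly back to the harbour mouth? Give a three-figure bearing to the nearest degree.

257°

Leg 1 (125°, 24 km): east 24 sin 125° = 19.66, north 24 cos 125° = -13.77
Leg 2 (043°, 32 km): east 32 sin 43° = 21.82, north 32 cos 43° = 23.40
Net displacement: 41.48 east, 9.64 north. Direction back to start is (-41.48, -9.64): bearing = atan2(-41.48, -9.64) mod 360° = 256.92° ≈ 257°.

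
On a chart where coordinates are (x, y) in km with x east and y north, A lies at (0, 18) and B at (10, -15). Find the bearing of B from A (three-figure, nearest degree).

Δeast = 10 − 0 = 10.00; Δnorth = -15 − 18 = -33.00.
Bearing = atan2(Δeast, Δnorth) mod 360° = 163.14° ≈ 163°.

163°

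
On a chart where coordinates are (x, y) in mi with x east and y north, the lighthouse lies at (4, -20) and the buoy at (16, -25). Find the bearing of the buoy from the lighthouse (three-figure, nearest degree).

113°

Δeast = 16 − 4 = 12.00; Δnorth = -25 − -20 = -5.00.
Bearing = atan2(Δeast, Δnorth) mod 360° = 112.62° ≈ 113°.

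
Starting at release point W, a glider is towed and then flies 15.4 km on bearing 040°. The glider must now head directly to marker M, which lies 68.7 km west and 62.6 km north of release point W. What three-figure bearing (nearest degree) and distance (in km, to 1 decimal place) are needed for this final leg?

Leg 1 (040°, 15.4 km): east 15.4 sin 40° = 9.90, north 15.4 cos 40° = 11.80
Current position: (9.90, 11.80). Target: (-68.7, 62.6). Remaining: Δeast = -78.60, Δnorth = 50.80.
Bearing = atan2(-78.60, 50.80) mod 360° = 302.88°; distance = √((-78.60)² + (50.80)²) = 93.588 km.

303°, 93.6 km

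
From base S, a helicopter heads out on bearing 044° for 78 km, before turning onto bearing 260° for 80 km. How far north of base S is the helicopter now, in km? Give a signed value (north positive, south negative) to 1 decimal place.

Leg 1 (044°, 78 km): east 78 sin 44° = 54.18, north 78 cos 44° = 56.11
Leg 2 (260°, 80 km): east 80 sin 260° = -78.78, north 80 cos 260° = -13.89
Net north component: 42.22 km.

42.2 km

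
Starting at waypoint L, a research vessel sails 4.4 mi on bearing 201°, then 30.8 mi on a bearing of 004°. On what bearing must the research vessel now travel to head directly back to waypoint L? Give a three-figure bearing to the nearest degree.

181°

Leg 1 (201°, 4.4 mi): east 4.4 sin 201° = -1.58, north 4.4 cos 201° = -4.11
Leg 2 (004°, 30.8 mi): east 30.8 sin 4° = 2.15, north 30.8 cos 4° = 30.72
Net displacement: 0.57 east, 26.62 north. Direction back to start is (-0.57, -26.62): bearing = atan2(-0.57, -26.62) mod 360° = 181.23° ≈ 181°.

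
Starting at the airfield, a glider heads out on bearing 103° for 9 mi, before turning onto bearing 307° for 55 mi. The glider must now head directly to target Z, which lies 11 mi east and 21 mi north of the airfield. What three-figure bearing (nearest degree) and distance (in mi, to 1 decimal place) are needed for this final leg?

102°, 47.2 mi

Leg 1 (103°, 9 mi): east 9 sin 103° = 8.77, north 9 cos 103° = -2.02
Leg 2 (307°, 55 mi): east 55 sin 307° = -43.92, north 55 cos 307° = 33.10
Current position: (-35.16, 31.08). Target: (11, 21). Remaining: Δeast = 46.16, Δnorth = -10.08.
Bearing = atan2(46.16, -10.08) mod 360° = 102.31°; distance = √((46.16)² + (-10.08)²) = 47.242 mi.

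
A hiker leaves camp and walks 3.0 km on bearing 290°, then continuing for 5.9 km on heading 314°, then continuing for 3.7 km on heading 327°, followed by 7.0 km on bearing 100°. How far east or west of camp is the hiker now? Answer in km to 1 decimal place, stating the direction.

Leg 1 (290°, 3.0 km): east 3.0 sin 290° = -2.82, north 3.0 cos 290° = 1.03
Leg 2 (314°, 5.9 km): east 5.9 sin 314° = -4.24, north 5.9 cos 314° = 4.10
Leg 3 (327°, 3.7 km): east 3.7 sin 327° = -2.02, north 3.7 cos 327° = 3.10
Leg 4 (100°, 7.0 km): east 7.0 sin 100° = 6.89, north 7.0 cos 100° = -1.22
Net east component: -2.18 km.

2.2 km west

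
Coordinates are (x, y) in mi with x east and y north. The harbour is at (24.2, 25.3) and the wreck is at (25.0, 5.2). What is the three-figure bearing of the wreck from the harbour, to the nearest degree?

178°

Δeast = 25.0 − 24.2 = 0.80; Δnorth = 5.2 − 25.3 = -20.10.
Bearing = atan2(Δeast, Δnorth) mod 360° = 177.72° ≈ 178°.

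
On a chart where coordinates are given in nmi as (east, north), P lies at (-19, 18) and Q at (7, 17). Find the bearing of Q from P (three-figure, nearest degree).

Δeast = 7 − -19 = 26.00; Δnorth = 17 − 18 = -1.00.
Bearing = atan2(Δeast, Δnorth) mod 360° = 92.20° ≈ 092°.

092°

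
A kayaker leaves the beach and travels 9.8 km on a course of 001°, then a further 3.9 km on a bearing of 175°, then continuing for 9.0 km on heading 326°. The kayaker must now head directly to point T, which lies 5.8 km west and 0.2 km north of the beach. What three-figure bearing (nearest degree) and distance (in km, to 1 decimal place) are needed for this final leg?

Leg 1 (001°, 9.8 km): east 9.8 sin 1° = 0.17, north 9.8 cos 1° = 9.80
Leg 2 (175°, 3.9 km): east 3.9 sin 175° = 0.34, north 3.9 cos 175° = -3.89
Leg 3 (326°, 9.0 km): east 9.0 sin 326° = -5.03, north 9.0 cos 326° = 7.46
Current position: (-4.52, 13.37). Target: (-5.8, 0.2). Remaining: Δeast = -1.28, Δnorth = -13.17.
Bearing = atan2(-1.28, -13.17) mod 360° = 185.54°; distance = √((-1.28)² + (-13.17)²) = 13.237 km.

186°, 13.2 km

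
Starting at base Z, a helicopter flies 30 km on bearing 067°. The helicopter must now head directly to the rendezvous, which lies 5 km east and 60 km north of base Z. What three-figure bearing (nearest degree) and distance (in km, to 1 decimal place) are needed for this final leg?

Leg 1 (067°, 30 km): east 30 sin 67° = 27.62, north 30 cos 67° = 11.72
Current position: (27.62, 11.72). Target: (5, 60). Remaining: Δeast = -22.62, Δnorth = 48.28.
Bearing = atan2(-22.62, 48.28) mod 360° = 334.90°; distance = √((-22.62)² + (48.28)²) = 53.312 km.

335°, 53.3 km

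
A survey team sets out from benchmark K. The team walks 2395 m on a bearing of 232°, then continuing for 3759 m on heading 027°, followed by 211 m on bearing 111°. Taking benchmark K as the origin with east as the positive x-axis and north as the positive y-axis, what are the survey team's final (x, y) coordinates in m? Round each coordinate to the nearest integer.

(16, 1799)

Leg 1 (232°, 2395 m): east 2395 sin 232° = -1887.29, north 2395 cos 232° = -1474.51
Leg 2 (027°, 3759 m): east 3759 sin 27° = 1706.55, north 3759 cos 27° = 3349.29
Leg 3 (111°, 211 m): east 211 sin 111° = 196.99, north 211 cos 111° = -75.62
Summing: 16.25 m east, 1799.17 m north → (16, 1799).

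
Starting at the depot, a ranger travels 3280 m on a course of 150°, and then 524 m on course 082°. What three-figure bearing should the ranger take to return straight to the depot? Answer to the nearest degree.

Leg 1 (150°, 3280 m): east 3280 sin 150° = 1640.00, north 3280 cos 150° = -2840.56
Leg 2 (082°, 524 m): east 524 sin 82° = 518.90, north 524 cos 82° = 72.93
Net displacement: 2158.90 east, -2767.64 north. Direction back to start is (-2158.90, 2767.64): bearing = atan2(-2158.90, 2767.64) mod 360° = 322.04° ≈ 322°.

322°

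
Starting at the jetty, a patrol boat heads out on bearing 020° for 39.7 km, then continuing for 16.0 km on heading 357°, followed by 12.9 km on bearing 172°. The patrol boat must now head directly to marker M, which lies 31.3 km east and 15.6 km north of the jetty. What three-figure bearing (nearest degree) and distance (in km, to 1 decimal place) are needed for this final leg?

Leg 1 (020°, 39.7 km): east 39.7 sin 20° = 13.58, north 39.7 cos 20° = 37.31
Leg 2 (357°, 16.0 km): east 16.0 sin 357° = -0.84, north 16.0 cos 357° = 15.98
Leg 3 (172°, 12.9 km): east 12.9 sin 172° = 1.80, north 12.9 cos 172° = -12.77
Current position: (14.54, 40.51). Target: (31.3, 15.6). Remaining: Δeast = 16.76, Δnorth = -24.91.
Bearing = atan2(16.76, -24.91) mod 360° = 146.06°; distance = √((16.76)² + (-24.91)²) = 30.025 km.

146°, 30.0 km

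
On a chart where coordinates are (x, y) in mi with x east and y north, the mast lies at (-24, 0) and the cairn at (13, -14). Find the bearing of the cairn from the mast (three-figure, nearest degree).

111°

Δeast = 13 − -24 = 37.00; Δnorth = -14 − 0 = -14.00.
Bearing = atan2(Δeast, Δnorth) mod 360° = 110.73° ≈ 111°.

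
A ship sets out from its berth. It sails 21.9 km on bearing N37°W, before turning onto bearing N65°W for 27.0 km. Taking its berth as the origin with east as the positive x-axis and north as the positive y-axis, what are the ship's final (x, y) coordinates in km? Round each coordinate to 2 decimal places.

Leg 1 (N37°W, 21.9 km): east 21.9 sin 323° = -13.18, north 21.9 cos 323° = 17.49
Leg 2 (N65°W, 27.0 km): east 27.0 sin 295° = -24.47, north 27.0 cos 295° = 11.41
Summing: -37.65 km east, 28.90 km north → (-37.65, 28.90).

(-37.65, 28.90)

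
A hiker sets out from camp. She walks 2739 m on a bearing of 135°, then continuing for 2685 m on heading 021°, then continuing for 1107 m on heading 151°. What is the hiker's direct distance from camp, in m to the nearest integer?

3459 m

Leg 1 (135°, 2739 m): east 2739 sin 135° = 1936.77, north 2739 cos 135° = -1936.77
Leg 2 (021°, 2685 m): east 2685 sin 21° = 962.22, north 2685 cos 21° = 2506.66
Leg 3 (151°, 1107 m): east 1107 sin 151° = 536.68, north 1107 cos 151° = -968.20
Net: 3435.67 east, -398.31 north. Distance = √((3435.67)² + (-398.31)²) = 3458.679 m.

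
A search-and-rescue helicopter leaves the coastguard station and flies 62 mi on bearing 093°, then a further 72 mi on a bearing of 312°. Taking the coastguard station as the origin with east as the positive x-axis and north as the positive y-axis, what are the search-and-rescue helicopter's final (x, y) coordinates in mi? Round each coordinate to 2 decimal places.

Leg 1 (093°, 62 mi): east 62 sin 93° = 61.92, north 62 cos 93° = -3.24
Leg 2 (312°, 72 mi): east 72 sin 312° = -53.51, north 72 cos 312° = 48.18
Summing: 8.41 mi east, 44.93 mi north → (8.41, 44.93).

(8.41, 44.93)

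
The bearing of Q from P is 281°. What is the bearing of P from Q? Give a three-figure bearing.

Back-bearing = 281° − 180° = 101°.

101°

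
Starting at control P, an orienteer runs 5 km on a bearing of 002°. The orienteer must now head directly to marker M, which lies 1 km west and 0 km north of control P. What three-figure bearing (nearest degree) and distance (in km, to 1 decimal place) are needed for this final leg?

Leg 1 (002°, 5 km): east 5 sin 2° = 0.17, north 5 cos 2° = 5.00
Current position: (0.17, 5.00). Target: (-1, 0). Remaining: Δeast = -1.17, Δnorth = -5.00.
Bearing = atan2(-1.17, -5.00) mod 360° = 193.23°; distance = √((-1.17)² + (-5.00)²) = 5.133 km.

193°, 5.1 km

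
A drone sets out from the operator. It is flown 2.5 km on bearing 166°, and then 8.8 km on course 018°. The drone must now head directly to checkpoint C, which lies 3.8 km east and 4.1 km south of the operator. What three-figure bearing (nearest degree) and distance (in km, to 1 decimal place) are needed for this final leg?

Leg 1 (166°, 2.5 km): east 2.5 sin 166° = 0.60, north 2.5 cos 166° = -2.43
Leg 2 (018°, 8.8 km): east 8.8 sin 18° = 2.72, north 8.8 cos 18° = 8.37
Current position: (3.32, 5.94). Target: (3.8, -4.1). Remaining: Δeast = 0.48, Δnorth = -10.04.
Bearing = atan2(0.48, -10.04) mod 360° = 177.29°; distance = √((0.48)² + (-10.04)²) = 10.055 km.

177°, 10.1 km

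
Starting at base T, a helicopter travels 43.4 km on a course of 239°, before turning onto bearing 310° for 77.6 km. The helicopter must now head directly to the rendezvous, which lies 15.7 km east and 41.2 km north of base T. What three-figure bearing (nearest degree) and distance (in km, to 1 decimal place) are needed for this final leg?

083°, 113.2 km

Leg 1 (239°, 43.4 km): east 43.4 sin 239° = -37.20, north 43.4 cos 239° = -22.35
Leg 2 (310°, 77.6 km): east 77.6 sin 310° = -59.45, north 77.6 cos 310° = 49.88
Current position: (-96.65, 27.53). Target: (15.7, 41.2). Remaining: Δeast = 112.35, Δnorth = 13.67.
Bearing = atan2(112.35, 13.67) mod 360° = 83.06°; distance = √((112.35)² + (13.67)²) = 113.175 km.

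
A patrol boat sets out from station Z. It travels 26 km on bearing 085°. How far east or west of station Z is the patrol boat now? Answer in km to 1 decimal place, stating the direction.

25.9 km east

Leg 1 (085°, 26 km): east 26 sin 85° = 25.90, north 26 cos 85° = 2.27
Net east component: 25.90 km.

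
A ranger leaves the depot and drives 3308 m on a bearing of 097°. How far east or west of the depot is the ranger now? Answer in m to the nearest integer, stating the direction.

Leg 1 (097°, 3308 m): east 3308 sin 97° = 3283.34, north 3308 cos 97° = -403.14
Net east component: 3283.34 m.

3283 m east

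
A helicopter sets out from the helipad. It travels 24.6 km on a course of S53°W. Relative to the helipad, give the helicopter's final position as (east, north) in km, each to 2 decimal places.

(-19.65, -14.80)

Leg 1 (S53°W, 24.6 km): east 24.6 sin 233° = -19.65, north 24.6 cos 233° = -14.80
Summing: -19.65 km east, -14.80 km north → (-19.65, -14.80).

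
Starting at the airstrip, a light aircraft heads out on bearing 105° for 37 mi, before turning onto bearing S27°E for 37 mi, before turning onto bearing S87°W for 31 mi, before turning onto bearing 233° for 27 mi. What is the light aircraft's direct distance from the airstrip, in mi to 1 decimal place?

Leg 1 (105°, 37 mi): east 37 sin 105° = 35.74, north 37 cos 105° = -9.58
Leg 2 (S27°E, 37 mi): east 37 sin 153° = 16.80, north 37 cos 153° = -32.97
Leg 3 (S87°W, 31 mi): east 31 sin 267° = -30.96, north 31 cos 267° = -1.62
Leg 4 (233°, 27 mi): east 27 sin 233° = -21.56, north 27 cos 233° = -16.25
Net: 0.02 east, -60.41 north. Distance = √((0.02)² + (-60.41)²) = 60.415 mi.

60.4 mi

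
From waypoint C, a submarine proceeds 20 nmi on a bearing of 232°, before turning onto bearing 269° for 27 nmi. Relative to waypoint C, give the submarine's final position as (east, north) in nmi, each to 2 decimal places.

Leg 1 (232°, 20 nmi): east 20 sin 232° = -15.76, north 20 cos 232° = -12.31
Leg 2 (269°, 27 nmi): east 27 sin 269° = -27.00, north 27 cos 269° = -0.47
Summing: -42.76 nmi east, -12.78 nmi north → (-42.76, -12.78).

(-42.76, -12.78)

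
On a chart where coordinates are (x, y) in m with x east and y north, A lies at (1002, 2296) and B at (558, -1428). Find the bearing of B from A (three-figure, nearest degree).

187°

Δeast = 558 − 1002 = -444.00; Δnorth = -1428 − 2296 = -3724.00.
Bearing = atan2(Δeast, Δnorth) mod 360° = 186.80° ≈ 187°.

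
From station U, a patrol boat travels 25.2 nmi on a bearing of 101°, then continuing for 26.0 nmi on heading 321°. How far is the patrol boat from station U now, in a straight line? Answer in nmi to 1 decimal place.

Leg 1 (101°, 25.2 nmi): east 25.2 sin 101° = 24.74, north 25.2 cos 101° = -4.81
Leg 2 (321°, 26.0 nmi): east 26.0 sin 321° = -16.36, north 26.0 cos 321° = 20.21
Net: 8.37 east, 15.40 north. Distance = √((8.37)² + (15.40)²) = 17.528 nmi.

17.5 nmi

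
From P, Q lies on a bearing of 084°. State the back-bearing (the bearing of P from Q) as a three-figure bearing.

264°

Back-bearing = 084° + 180° = 264°.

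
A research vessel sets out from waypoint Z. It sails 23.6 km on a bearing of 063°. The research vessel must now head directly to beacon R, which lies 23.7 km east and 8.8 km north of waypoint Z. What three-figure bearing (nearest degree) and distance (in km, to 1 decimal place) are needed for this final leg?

126°, 3.3 km

Leg 1 (063°, 23.6 km): east 23.6 sin 63° = 21.03, north 23.6 cos 63° = 10.71
Current position: (21.03, 10.71). Target: (23.7, 8.8). Remaining: Δeast = 2.67, Δnorth = -1.91.
Bearing = atan2(2.67, -1.91) mod 360° = 125.61°; distance = √((2.67)² + (-1.91)²) = 3.287 km.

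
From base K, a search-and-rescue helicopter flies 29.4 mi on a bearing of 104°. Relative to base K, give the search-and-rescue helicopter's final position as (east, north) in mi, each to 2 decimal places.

(28.53, -7.11)

Leg 1 (104°, 29.4 mi): east 29.4 sin 104° = 28.53, north 29.4 cos 104° = -7.11
Summing: 28.53 mi east, -7.11 mi north → (28.53, -7.11).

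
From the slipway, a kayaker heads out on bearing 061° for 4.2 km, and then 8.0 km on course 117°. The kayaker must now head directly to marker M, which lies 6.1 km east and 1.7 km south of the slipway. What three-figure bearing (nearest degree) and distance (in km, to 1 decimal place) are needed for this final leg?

269°, 4.7 km

Leg 1 (061°, 4.2 km): east 4.2 sin 61° = 3.67, north 4.2 cos 61° = 2.04
Leg 2 (117°, 8.0 km): east 8.0 sin 117° = 7.13, north 8.0 cos 117° = -3.63
Current position: (10.80, -1.60). Target: (6.1, -1.7). Remaining: Δeast = -4.70, Δnorth = -0.10.
Bearing = atan2(-4.70, -0.10) mod 360° = 268.73°; distance = √((-4.70)² + (-0.10)²) = 4.703 km.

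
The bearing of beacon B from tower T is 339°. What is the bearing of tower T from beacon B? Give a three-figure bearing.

Back-bearing = 339° − 180° = 159°.

159°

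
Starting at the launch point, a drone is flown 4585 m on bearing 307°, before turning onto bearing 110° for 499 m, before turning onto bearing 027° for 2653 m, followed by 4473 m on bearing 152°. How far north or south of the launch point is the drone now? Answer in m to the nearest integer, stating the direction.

1003 m north

Leg 1 (307°, 4585 m): east 4585 sin 307° = -3661.74, north 4585 cos 307° = 2759.32
Leg 2 (110°, 499 m): east 499 sin 110° = 468.91, north 499 cos 110° = -170.67
Leg 3 (027°, 2653 m): east 2653 sin 27° = 1204.44, north 2653 cos 27° = 2363.84
Leg 4 (152°, 4473 m): east 4473 sin 152° = 2099.95, north 4473 cos 152° = -3949.42
Net north component: 1003.07 m.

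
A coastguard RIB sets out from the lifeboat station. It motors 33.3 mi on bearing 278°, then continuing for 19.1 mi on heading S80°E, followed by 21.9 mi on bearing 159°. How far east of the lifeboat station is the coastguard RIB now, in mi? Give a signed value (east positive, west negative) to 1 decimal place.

-6.3 mi

Leg 1 (278°, 33.3 mi): east 33.3 sin 278° = -32.98, north 33.3 cos 278° = 4.63
Leg 2 (S80°E, 19.1 mi): east 19.1 sin 100° = 18.81, north 19.1 cos 100° = -3.32
Leg 3 (159°, 21.9 mi): east 21.9 sin 159° = 7.85, north 21.9 cos 159° = -20.45
Net east component: -6.32 mi.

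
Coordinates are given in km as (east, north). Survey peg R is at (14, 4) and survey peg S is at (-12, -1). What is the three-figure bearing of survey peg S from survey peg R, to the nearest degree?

Δeast = -12 − 14 = -26.00; Δnorth = -1 − 4 = -5.00.
Bearing = atan2(Δeast, Δnorth) mod 360° = 259.11° ≈ 259°.

259°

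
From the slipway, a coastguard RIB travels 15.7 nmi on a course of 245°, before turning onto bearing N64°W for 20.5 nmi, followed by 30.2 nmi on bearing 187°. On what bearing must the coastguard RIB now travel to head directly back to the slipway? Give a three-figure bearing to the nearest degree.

053°

Leg 1 (245°, 15.7 nmi): east 15.7 sin 245° = -14.23, north 15.7 cos 245° = -6.64
Leg 2 (N64°W, 20.5 nmi): east 20.5 sin 296° = -18.43, north 20.5 cos 296° = 8.99
Leg 3 (187°, 30.2 nmi): east 30.2 sin 187° = -3.68, north 30.2 cos 187° = -29.97
Net displacement: -36.33 east, -27.62 north. Direction back to start is (36.33, 27.62): bearing = atan2(36.33, 27.62) mod 360° = 52.76° ≈ 053°.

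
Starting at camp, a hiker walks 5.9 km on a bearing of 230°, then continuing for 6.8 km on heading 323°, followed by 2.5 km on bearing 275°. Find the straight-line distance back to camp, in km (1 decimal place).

Leg 1 (230°, 5.9 km): east 5.9 sin 230° = -4.52, north 5.9 cos 230° = -3.79
Leg 2 (323°, 6.8 km): east 6.8 sin 323° = -4.09, north 6.8 cos 323° = 5.43
Leg 3 (275°, 2.5 km): east 2.5 sin 275° = -2.49, north 2.5 cos 275° = 0.22
Net: -11.10 east, 1.86 north. Distance = √((-11.10)² + (1.86)²) = 11.257 km.

11.3 km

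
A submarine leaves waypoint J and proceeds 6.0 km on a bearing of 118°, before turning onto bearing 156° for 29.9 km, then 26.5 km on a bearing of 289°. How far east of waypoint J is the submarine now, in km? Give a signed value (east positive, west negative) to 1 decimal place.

Leg 1 (118°, 6.0 km): east 6.0 sin 118° = 5.30, north 6.0 cos 118° = -2.82
Leg 2 (156°, 29.9 km): east 29.9 sin 156° = 12.16, north 29.9 cos 156° = -27.32
Leg 3 (289°, 26.5 km): east 26.5 sin 289° = -25.06, north 26.5 cos 289° = 8.63
Net east component: -7.60 km.

-7.6 km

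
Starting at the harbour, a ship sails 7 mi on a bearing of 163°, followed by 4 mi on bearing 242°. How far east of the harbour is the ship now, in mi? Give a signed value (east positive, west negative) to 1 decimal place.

Leg 1 (163°, 7 mi): east 7 sin 163° = 2.05, north 7 cos 163° = -6.69
Leg 2 (242°, 4 mi): east 4 sin 242° = -3.53, north 4 cos 242° = -1.88
Net east component: -1.49 mi.

-1.5 mi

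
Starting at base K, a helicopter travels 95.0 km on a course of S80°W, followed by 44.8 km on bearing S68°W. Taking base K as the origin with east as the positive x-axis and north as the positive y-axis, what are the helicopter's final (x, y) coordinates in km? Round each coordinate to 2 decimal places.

(-135.09, -33.28)

Leg 1 (S80°W, 95.0 km): east 95.0 sin 260° = -93.56, north 95.0 cos 260° = -16.50
Leg 2 (S68°W, 44.8 km): east 44.8 sin 248° = -41.54, north 44.8 cos 248° = -16.78
Summing: -135.09 km east, -33.28 km north → (-135.09, -33.28).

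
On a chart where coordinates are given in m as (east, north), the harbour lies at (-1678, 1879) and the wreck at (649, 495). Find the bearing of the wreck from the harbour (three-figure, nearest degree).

121°

Δeast = 649 − -1678 = 2327.00; Δnorth = 495 − 1879 = -1384.00.
Bearing = atan2(Δeast, Δnorth) mod 360° = 120.74° ≈ 121°.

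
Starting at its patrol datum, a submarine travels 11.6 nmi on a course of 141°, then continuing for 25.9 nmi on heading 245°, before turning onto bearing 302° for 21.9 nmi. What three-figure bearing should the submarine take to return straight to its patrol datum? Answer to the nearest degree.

Leg 1 (141°, 11.6 nmi): east 11.6 sin 141° = 7.30, north 11.6 cos 141° = -9.01
Leg 2 (245°, 25.9 nmi): east 25.9 sin 245° = -23.47, north 25.9 cos 245° = -10.95
Leg 3 (302°, 21.9 nmi): east 21.9 sin 302° = -18.57, north 21.9 cos 302° = 11.61
Net displacement: -34.75 east, -8.36 north. Direction back to start is (34.75, 8.36): bearing = atan2(34.75, 8.36) mod 360° = 76.48° ≈ 076°.

076°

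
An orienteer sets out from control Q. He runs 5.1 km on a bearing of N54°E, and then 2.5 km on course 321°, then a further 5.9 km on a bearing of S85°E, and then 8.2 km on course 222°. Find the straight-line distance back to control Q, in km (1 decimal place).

3.4 km

Leg 1 (N54°E, 5.1 km): east 5.1 sin 54° = 4.13, north 5.1 cos 54° = 3.00
Leg 2 (321°, 2.5 km): east 2.5 sin 321° = -1.57, north 2.5 cos 321° = 1.94
Leg 3 (S85°E, 5.9 km): east 5.9 sin 95° = 5.88, north 5.9 cos 95° = -0.51
Leg 4 (222°, 8.2 km): east 8.2 sin 222° = -5.49, north 8.2 cos 222° = -6.09
Net: 2.94 east, -1.67 north. Distance = √((2.94)² + (-1.67)²) = 3.383 km.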